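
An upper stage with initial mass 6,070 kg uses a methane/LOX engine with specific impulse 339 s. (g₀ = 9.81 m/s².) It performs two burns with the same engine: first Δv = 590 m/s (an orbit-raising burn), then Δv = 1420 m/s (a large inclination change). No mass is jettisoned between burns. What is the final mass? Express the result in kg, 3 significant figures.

final mass ≈ 3320 kg

v_e = Isp · g₀ = 339 × 9.81 = 3325.6 m/s.
After the first burn: m = 6070 × exp(−590/3325.6) = 6070 × 0.83743 = 5,083.2 kg.
After the second burn: m = 5,083.2 × exp(−1420/3325.6) = 5,083.2 × 0.65247 = 3,316.64 kg.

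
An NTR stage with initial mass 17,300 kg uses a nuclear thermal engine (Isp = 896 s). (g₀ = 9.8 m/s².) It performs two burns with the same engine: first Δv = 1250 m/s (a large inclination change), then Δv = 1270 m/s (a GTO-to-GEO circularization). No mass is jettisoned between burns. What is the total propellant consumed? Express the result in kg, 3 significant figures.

v_e = Isp · g₀ = 896 × 9.8 = 8780.8 m/s.
After the first burn: m = 17300 × exp(−1250/8780.8) = 17300 × 0.86731 = 15,004.5 kg.
After the second burn: m = 15,004.5 × exp(−1270/8780.8) = 15,004.5 × 0.86534 = 12,984 kg.
Total propellant = m₀ − m_final = 17300 − 12,984 = 4,316 kg.

total propellant consumed ≈ 4320 kg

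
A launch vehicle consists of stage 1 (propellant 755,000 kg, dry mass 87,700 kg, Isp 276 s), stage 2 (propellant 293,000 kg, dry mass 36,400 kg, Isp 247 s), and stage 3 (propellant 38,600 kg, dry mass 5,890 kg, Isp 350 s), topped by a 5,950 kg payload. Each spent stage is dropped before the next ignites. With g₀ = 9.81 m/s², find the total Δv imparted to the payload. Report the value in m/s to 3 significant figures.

Δv ≈ 11200 m/s

Ignition mass of stage 1 = 755,000+87,700 + 293,000+36,400 + 38,600+5,890 + 5,950 = 1,222,540 kg.
Stage 1: m₀ = 1,222,540 kg, m_f = 1,222,540 − 755,000 = 467,540 kg; Δv = 276×9.81×ln(2.615) = 2707.6×0.9612 ≈ 2603 m/s.
Stage 2: m₀ = 379,840 kg, m_f = 379,840 − 293,000 = 86,840 kg; Δv = 247×9.81×ln(4.374) = 2423.1×1.4757 ≈ 3576 m/s.
Stage 3: m₀ = 50,440 kg, m_f = 50,440 − 38,600 = 11,840 kg; Δv = 350×9.81×ln(4.26) = 3433.5×1.4493 ≈ 4976 m/s.
Total Δv = 2603 + 3576 + 4976 = 11155 m/s.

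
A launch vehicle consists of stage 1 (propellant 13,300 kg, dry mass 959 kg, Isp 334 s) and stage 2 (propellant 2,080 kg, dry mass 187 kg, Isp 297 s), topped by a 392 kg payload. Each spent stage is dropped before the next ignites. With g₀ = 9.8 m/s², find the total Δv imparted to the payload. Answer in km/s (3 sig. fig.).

Δv ≈ 9.49 km/s

Ignition mass of stage 1 = 13,300+959 + 2,080+187 + 392 = 16,918 kg.
Stage 1: m₀ = 16,918 kg, m_f = 16,918 − 13,300 = 3,618 kg; Δv = 334×9.8×ln(4.676) = 3273.2×1.5425 ≈ 5049 m/s.
Stage 2: m₀ = 2,659 kg, m_f = 2,659 − 2,080 = 579 kg; Δv = 297×9.8×ln(4.592) = 2910.6×1.5244 ≈ 4437 m/s.
Total Δv = 5049 + 4437 = 9486 m/s.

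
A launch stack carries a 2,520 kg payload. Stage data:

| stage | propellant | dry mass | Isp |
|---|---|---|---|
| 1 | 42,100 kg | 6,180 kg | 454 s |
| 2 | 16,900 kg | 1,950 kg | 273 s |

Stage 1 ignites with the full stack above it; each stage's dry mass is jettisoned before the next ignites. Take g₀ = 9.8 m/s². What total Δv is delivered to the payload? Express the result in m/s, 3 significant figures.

Δv ≈ 8310 m/s

Ignition mass of stage 1 = 42,100+6,180 + 16,900+1,950 + 2,520 = 69,650 kg.
Stage 1: m₀ = 69,650 kg, m_f = 69,650 − 42,100 = 27,550 kg; Δv = 454×9.8×ln(2.528) = 4449.2×0.9275 ≈ 4127 m/s.
Stage 2: m₀ = 21,370 kg, m_f = 21,370 − 16,900 = 4,470 kg; Δv = 273×9.8×ln(4.781) = 2675.4×1.5646 ≈ 4186 m/s.
Total Δv = 4127 + 4186 = 8313 m/s.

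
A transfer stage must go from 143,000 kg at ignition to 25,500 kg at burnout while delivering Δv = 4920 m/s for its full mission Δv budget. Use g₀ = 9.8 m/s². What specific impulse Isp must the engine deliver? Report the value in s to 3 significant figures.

Isp ≈ 291 s

ln(m₀/m_f) = ln(143000/25500) = ln(5.608) = 1.7242.
From the ideal rocket equation, v_e = Δv / ln(m₀/m_f) = 4920 / 1.7242 = 2853.6 m/s.
Isp = v_e / g₀ = 2853.6 / 9.8 = 291.2 s.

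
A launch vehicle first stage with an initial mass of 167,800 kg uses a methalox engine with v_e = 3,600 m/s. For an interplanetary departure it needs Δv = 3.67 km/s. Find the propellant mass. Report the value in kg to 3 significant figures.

propellant mass ≈ 107000 kg

By the Tsiolkovsky rocket equation, m₀/m_f = exp(Δv / v_e) = exp(3670 / 3600.0) = exp(1.0194) = 2.7717.
m_f = 167,800 / 2.7717 = 60,540.5 kg, so propellant = m₀ − m_f = 167,800 − 60,540.5 = 107,259.5 kg.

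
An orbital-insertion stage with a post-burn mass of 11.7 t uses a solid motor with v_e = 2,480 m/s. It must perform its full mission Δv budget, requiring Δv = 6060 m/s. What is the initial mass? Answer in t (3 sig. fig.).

initial mass ≈ 135 t

From the ideal rocket equation, m₀/m_f = exp(Δv / v_e) = exp(6060 / 2480.0) = exp(2.4435) = 11.5138.
m₀ = m_f × 11.5138 = 11.7 × 11.5138 = 134.711 t.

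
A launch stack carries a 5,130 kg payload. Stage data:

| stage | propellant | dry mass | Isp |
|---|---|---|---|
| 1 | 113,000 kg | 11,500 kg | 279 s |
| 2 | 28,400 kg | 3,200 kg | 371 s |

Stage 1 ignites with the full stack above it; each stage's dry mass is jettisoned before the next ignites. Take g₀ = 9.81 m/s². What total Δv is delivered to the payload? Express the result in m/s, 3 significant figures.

Ignition mass of stage 1 = 113,000+11,500 + 28,400+3,200 + 5,130 = 161,230 kg.
Stage 1: m₀ = 161,230 kg, m_f = 161,230 − 113,000 = 48,230 kg; Δv = 279×9.81×ln(3.343) = 2737.0×1.2069 ≈ 3303 m/s.
Stage 2: m₀ = 36,730 kg, m_f = 36,730 − 28,400 = 8,330 kg; Δv = 371×9.81×ln(4.409) = 3639.5×1.4837 ≈ 5400 m/s.
Total Δv = 3303 + 5400 = 8703 m/s.

Δv ≈ 8700 m/s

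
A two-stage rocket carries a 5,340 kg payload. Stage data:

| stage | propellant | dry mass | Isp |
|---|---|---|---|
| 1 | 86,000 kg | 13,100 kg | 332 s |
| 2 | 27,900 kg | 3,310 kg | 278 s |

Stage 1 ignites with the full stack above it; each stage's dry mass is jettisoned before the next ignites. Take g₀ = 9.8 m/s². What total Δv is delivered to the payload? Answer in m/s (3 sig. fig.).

Ignition mass of stage 1 = 86,000+13,100 + 27,900+3,310 + 5,340 = 135,650 kg.
Stage 1: m₀ = 135,650 kg, m_f = 135,650 − 86,000 = 49,650 kg; Δv = 332×9.8×ln(2.732) = 3253.6×1.0051 ≈ 3270 m/s.
Stage 2: m₀ = 36,550 kg, m_f = 36,550 − 27,900 = 8,650 kg; Δv = 278×9.8×ln(4.225) = 2724.4×1.4411 ≈ 3926 m/s.
Total Δv = 3270 + 3926 = 7196 m/s.

Δv ≈ 7200 m/s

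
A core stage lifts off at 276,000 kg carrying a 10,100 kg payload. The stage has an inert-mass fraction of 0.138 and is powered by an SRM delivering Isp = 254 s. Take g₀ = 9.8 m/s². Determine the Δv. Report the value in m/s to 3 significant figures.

Stage wet mass = m₀ − payload = 276,000 − 10,100 = 265,900 kg.
Stage dry mass = ε × stage wet mass = 0.138 × 265,900 = 36,694.2 kg.
Burnout mass m_f = stage dry + payload = 36,694.2 + 10,100 = 46,794.2 kg.
v_e = Isp · g₀ = 254 × 9.8 = 2489.2 m/s.
Using Δv = v_e ln(m₀/m_f): Δv = v_e · ln(276,000/46,794.2) = 2489.2 × ln(5.898) = 2489.2 × 1.7746 ≈ 4417 m/s.

Δv ≈ 4420 m/s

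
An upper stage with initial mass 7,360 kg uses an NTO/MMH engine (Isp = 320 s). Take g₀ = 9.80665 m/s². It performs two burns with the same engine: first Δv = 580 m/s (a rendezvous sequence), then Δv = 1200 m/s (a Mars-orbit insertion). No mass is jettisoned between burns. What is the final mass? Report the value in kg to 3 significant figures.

final mass ≈ 4170 kg

v_e = Isp · g₀ = 320 × 9.80665 = 3138.1 m/s.
After the first burn: m = 7360 × exp(−580/3138.1) = 7360 × 0.83125 = 6,118 kg.
After the second burn: m = 6,118 × exp(−1200/3138.1) = 6,118 × 0.68223 = 4,173.88 kg.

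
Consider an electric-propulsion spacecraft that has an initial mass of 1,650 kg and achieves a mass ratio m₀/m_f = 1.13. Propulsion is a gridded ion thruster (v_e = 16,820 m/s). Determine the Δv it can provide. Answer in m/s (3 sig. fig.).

Δv = v_e · ln(1.13) = 16820.0 × 0.1222 ≈ 2055.7 m/s.

Δv ≈ 2060 m/s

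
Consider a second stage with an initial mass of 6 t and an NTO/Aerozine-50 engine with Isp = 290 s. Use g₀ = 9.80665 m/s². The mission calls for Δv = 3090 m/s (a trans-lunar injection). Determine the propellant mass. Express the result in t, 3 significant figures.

v_e = Isp · g₀ = 290 × 9.80665 = 2843.9 m/s.
From the ideal rocket equation, m₀/m_f = exp(Δv / v_e) = exp(3090 / 2843.9) = exp(1.0865) = 2.9640.
m_f = 6 / 2.9640 = 2.02429 t, so propellant = m₀ − m_f = 6 − 2.02429 = 3.97571 t.

propellant mass ≈ 3.98 t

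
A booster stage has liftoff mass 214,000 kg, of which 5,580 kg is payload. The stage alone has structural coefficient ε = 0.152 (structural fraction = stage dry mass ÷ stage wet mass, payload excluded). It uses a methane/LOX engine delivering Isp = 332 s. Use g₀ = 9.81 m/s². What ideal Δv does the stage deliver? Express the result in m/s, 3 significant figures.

Stage wet mass = m₀ − payload = 214,000 − 5,580 = 208,420 kg.
Stage dry mass = ε × stage wet mass = 0.152 × 208,420 = 31,679.8 kg.
Burnout mass m_f = stage dry + payload = 31,679.8 + 5,580 = 37,259.8 kg.
v_e = Isp · g₀ = 332 × 9.81 = 3256.9 m/s.
Using Δv = v_e ln(m₀/m_f): Δv = v_e · ln(214,000/37,259.8) = 3256.9 × ln(5.743) = 3256.9 × 1.7481 ≈ 5693 m/s.

Δv ≈ 5690 m/s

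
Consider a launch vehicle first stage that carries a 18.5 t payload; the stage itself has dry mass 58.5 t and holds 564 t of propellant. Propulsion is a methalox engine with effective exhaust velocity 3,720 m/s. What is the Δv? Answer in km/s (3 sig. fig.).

Δv ≈ 7.88 km/s

m₀ = payload + dry + propellant = 18.5 + 58.5 + 564 = 641 t.
m_f = payload + dry = 18.5 + 58.5 = 77 t.
From the ideal rocket equation, Δv = v_e · ln(m₀/m_f) = 3720.0 × ln(8.325) = 3720.0 × 2.1192 ≈ 7883.5 m/s.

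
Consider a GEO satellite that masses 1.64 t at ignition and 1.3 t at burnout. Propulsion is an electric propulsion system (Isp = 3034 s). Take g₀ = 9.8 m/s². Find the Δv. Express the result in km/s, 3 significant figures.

v_e = Isp · g₀ = 3034 × 9.8 = 29733.2 m/s.
By the Tsiolkovsky rocket equation, Δv = v_e · ln(m₀/m_f) = 29733.2 × ln(1.262) = 29733.2 × 0.2323 ≈ 6908.0 m/s.

Δv ≈ 6.91 km/s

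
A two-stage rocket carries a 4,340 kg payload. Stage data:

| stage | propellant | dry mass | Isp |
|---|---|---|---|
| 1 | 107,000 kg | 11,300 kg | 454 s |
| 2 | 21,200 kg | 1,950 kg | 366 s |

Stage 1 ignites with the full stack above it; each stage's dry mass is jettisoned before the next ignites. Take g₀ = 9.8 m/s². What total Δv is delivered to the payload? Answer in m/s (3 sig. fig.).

Ignition mass of stage 1 = 107,000+11,300 + 21,200+1,950 + 4,340 = 145,790 kg.
Stage 1: m₀ = 145,790 kg, m_f = 145,790 − 107,000 = 38,790 kg; Δv = 454×9.8×ln(3.758) = 4449.2×1.3240 ≈ 5891 m/s.
Stage 2: m₀ = 27,490 kg, m_f = 27,490 − 21,200 = 6,290 kg; Δv = 366×9.8×ln(4.37) = 3586.8×1.4749 ≈ 5290 m/s.
Total Δv = 5891 + 5290 = 11181 m/s.

Δv ≈ 11200 m/s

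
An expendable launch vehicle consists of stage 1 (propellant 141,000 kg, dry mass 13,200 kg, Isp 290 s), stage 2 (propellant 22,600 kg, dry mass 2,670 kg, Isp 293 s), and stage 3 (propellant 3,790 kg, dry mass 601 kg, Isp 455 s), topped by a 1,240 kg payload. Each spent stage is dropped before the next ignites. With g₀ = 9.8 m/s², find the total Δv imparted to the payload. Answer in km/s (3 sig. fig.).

Δv ≈ 12.8 km/s

Ignition mass of stage 1 = 141,000+13,200 + 22,600+2,670 + 3,790+601 + 1,240 = 185,101 kg.
Stage 1: m₀ = 185,101 kg, m_f = 185,101 − 141,000 = 44,101 kg; Δv = 290×9.8×ln(4.197) = 2842.0×1.4344 ≈ 4077 m/s.
Stage 2: m₀ = 30,901 kg, m_f = 30,901 − 22,600 = 8,301 kg; Δv = 293×9.8×ln(3.723) = 2871.4×1.3144 ≈ 3774 m/s.
Stage 3: m₀ = 5,631 kg, m_f = 5,631 − 3,790 = 1,841 kg; Δv = 455×9.8×ln(3.059) = 4459.0×1.1180 ≈ 4985 m/s.
Total Δv = 4077 + 3774 + 4985 = 12836 m/s.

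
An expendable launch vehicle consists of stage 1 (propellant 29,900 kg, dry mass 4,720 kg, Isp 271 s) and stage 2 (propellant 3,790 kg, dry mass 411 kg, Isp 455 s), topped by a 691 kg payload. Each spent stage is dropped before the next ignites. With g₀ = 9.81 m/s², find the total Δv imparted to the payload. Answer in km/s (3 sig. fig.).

Ignition mass of stage 1 = 29,900+4,720 + 3,790+411 + 691 = 39,512 kg.
Stage 1: m₀ = 39,512 kg, m_f = 39,512 − 29,900 = 9,612 kg; Δv = 271×9.81×ln(4.111) = 2658.5×1.4136 ≈ 3758 m/s.
Stage 2: m₀ = 4,892 kg, m_f = 4,892 − 3,790 = 1,102 kg; Δv = 455×9.81×ln(4.439) = 4463.6×1.4905 ≈ 6653 m/s.
Total Δv = 3758 + 6653 = 10411 m/s.

Δv ≈ 10.4 km/s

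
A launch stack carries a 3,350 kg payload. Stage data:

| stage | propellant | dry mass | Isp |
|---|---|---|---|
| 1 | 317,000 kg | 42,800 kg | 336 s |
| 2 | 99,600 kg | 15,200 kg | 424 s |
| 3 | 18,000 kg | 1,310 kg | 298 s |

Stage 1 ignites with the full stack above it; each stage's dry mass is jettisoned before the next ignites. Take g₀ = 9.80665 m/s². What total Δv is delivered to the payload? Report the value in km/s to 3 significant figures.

Δv ≈ 13.3 km/s

Ignition mass of stage 1 = 317,000+42,800 + 99,600+15,200 + 18,000+1,310 + 3,350 = 497,260 kg.
Stage 1: m₀ = 497,260 kg, m_f = 497,260 − 317,000 = 180,260 kg; Δv = 336×9.80665×ln(2.759) = 3295.0×1.0147 ≈ 3344 m/s.
Stage 2: m₀ = 137,460 kg, m_f = 137,460 − 99,600 = 37,860 kg; Δv = 424×9.80665×ln(3.631) = 4158.0×1.2894 ≈ 5362 m/s.
Stage 3: m₀ = 22,660 kg, m_f = 22,660 − 18,000 = 4,660 kg; Δv = 298×9.80665×ln(4.863) = 2922.4×1.5816 ≈ 4622 m/s.
Total Δv = 3344 + 5362 + 4622 = 13328 m/s.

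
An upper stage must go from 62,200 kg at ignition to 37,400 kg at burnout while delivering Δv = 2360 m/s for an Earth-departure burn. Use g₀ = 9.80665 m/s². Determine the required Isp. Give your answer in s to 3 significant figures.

Isp ≈ 473 s

ln(m₀/m_f) = ln(62200/37400) = ln(1.663) = 0.5087.
From the ideal rocket equation, v_e = Δv / ln(m₀/m_f) = 2360 / 0.5087 = 4639.4 m/s.
Isp = v_e / g₀ = 4639.4 / 9.80665 = 473.1 s.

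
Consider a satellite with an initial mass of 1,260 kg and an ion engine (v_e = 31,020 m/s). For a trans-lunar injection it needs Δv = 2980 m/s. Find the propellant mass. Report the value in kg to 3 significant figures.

m₀/m_f = exp(Δv / v_e) = exp(2980 / 31020.0) = exp(0.0961) = 1.1008.
m_f = 1,260 / 1.1008 = 1,144.62 kg, so propellant = m₀ − m_f = 1,260 − 1,144.62 = 115.38 kg.

propellant mass ≈ 115 kg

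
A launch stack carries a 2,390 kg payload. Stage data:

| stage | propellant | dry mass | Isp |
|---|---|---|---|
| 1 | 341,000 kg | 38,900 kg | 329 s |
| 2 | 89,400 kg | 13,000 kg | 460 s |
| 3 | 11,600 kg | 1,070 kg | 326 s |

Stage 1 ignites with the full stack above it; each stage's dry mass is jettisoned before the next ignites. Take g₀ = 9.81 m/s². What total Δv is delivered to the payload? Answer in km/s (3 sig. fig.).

Δv ≈ 14.9 km/s

Ignition mass of stage 1 = 341,000+38,900 + 89,400+13,000 + 11,600+1,070 + 2,390 = 497,360 kg.
Stage 1: m₀ = 497,360 kg, m_f = 497,360 − 341,000 = 156,360 kg; Δv = 329×9.81×ln(3.181) = 3227.5×1.1572 ≈ 3735 m/s.
Stage 2: m₀ = 117,460 kg, m_f = 117,460 − 89,400 = 28,060 kg; Δv = 460×9.81×ln(4.186) = 4512.6×1.4318 ≈ 6461 m/s.
Stage 3: m₀ = 15,060 kg, m_f = 15,060 − 11,600 = 3,460 kg; Δv = 326×9.81×ln(4.353) = 3198.1×1.4708 ≈ 4704 m/s.
Total Δv = 3735 + 6461 + 4704 = 14900 m/s.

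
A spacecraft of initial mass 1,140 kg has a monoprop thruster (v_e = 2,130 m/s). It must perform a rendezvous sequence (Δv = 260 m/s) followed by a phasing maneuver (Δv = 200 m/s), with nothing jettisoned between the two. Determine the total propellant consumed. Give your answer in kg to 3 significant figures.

After the first burn: m = 1140 × exp(−260/2130.0) = 1140 × 0.88509 = 1,009 kg.
After the second burn: m = 1,009 × exp(−200/2130.0) = 1,009 × 0.91038 = 918.573 kg.
Total propellant = m₀ − m_final = 1140 − 918.573 = 221.427 kg.

total propellant consumed ≈ 221 kg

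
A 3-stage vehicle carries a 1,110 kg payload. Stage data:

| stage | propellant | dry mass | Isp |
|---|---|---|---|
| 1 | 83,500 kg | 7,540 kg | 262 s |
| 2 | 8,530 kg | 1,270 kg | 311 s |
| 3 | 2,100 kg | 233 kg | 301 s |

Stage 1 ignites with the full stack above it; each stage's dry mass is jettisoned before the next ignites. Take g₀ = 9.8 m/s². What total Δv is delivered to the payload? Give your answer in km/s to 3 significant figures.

Δv ≈ 10.1 km/s

Ignition mass of stage 1 = 83,500+7,540 + 8,530+1,270 + 2,100+233 + 1,110 = 104,283 kg.
Stage 1: m₀ = 104,283 kg, m_f = 104,283 − 83,500 = 20,783 kg; Δv = 262×9.8×ln(5.018) = 2567.6×1.6130 ≈ 4141 m/s.
Stage 2: m₀ = 13,243 kg, m_f = 13,243 − 8,530 = 4,713 kg; Δv = 311×9.8×ln(2.81) = 3047.8×1.0331 ≈ 3149 m/s.
Stage 3: m₀ = 3,443 kg, m_f = 3,443 − 2,100 = 1,343 kg; Δv = 301×9.8×ln(2.564) = 2949.8×0.9414 ≈ 2777 m/s.
Total Δv = 4141 + 3149 + 2777 = 10067 m/s.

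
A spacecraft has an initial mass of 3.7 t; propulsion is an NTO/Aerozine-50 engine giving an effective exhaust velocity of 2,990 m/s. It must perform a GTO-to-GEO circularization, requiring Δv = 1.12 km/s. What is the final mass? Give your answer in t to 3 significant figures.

final mass ≈ 2.54 t

From the ideal rocket equation, m₀/m_f = exp(Δv / v_e) = exp(1120 / 2990.0) = exp(0.3746) = 1.4544.
m_f = m₀ / 1.4544 = 3.7 / 1.4544 = 2.544 t.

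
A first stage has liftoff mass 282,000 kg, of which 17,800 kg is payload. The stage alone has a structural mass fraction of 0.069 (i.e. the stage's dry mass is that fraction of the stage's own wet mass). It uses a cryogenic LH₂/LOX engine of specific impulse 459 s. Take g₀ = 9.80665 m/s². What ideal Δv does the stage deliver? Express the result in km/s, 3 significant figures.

Stage wet mass = m₀ − payload = 282,000 − 17,800 = 264,200 kg.
Stage dry mass = ε × stage wet mass = 0.069 × 264,200 = 18,229.8 kg.
Burnout mass m_f = stage dry + payload = 18,229.8 + 17,800 = 36,029.8 kg.
v_e = Isp · g₀ = 459 × 9.80665 = 4501.3 m/s.
Using Δv = v_e ln(m₀/m_f): Δv = v_e · ln(282,000/36,029.8) = 4501.3 × ln(7.827) = 4501.3 × 2.0576 ≈ 9262 m/s.

Δv ≈ 9.26 km/s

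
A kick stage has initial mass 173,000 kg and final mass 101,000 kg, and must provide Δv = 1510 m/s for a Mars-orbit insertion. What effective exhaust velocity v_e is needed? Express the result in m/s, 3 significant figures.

ln(m₀/m_f) = ln(173000/101000) = ln(1.713) = 0.5382.
v_e = Δv / ln(m₀/m_f) = 1510 / 0.5382 = 2805.8 m/s.

v_e ≈ 2810 m/s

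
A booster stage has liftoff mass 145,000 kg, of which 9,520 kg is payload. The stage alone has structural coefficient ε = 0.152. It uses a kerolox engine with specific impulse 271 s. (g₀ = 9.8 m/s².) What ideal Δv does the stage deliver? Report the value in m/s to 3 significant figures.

Δv ≈ 4170 m/s

Stage wet mass = m₀ − payload = 145,000 − 9,520 = 135,480 kg.
Stage dry mass = ε × stage wet mass = 0.152 × 135,480 = 20,593 kg.
Burnout mass m_f = stage dry + payload = 20,593 + 9,520 = 30,113 kg.
v_e = Isp · g₀ = 271 × 9.8 = 2655.8 m/s.
Using Δv = v_e ln(m₀/m_f): Δv = v_e · ln(145,000/30,113) = 2655.8 × ln(4.815) = 2655.8 × 1.5718 ≈ 4174 m/s.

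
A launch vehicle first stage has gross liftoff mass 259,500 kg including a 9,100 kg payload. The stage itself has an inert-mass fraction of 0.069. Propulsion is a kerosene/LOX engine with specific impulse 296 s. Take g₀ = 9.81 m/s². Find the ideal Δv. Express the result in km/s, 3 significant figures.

Stage wet mass = m₀ − payload = 259,500 − 9,100 = 250,400 kg.
Stage dry mass = ε × stage wet mass = 0.069 × 250,400 = 17,277.6 kg.
Burnout mass m_f = stage dry + payload = 17,277.6 + 9,100 = 26,377.6 kg.
v_e = Isp · g₀ = 296 × 9.81 = 2903.8 m/s.
From the ideal rocket equation, Δv = v_e · ln(259,500/26,377.6) = 2903.8 × ln(9.838) = 2903.8 × 2.2862 ≈ 6639 m/s.

Δv ≈ 6.64 km/s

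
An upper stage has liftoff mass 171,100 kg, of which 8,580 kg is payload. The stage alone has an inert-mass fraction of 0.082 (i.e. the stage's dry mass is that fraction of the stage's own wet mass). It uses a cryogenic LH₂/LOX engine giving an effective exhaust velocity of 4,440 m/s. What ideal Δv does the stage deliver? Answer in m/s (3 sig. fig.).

Δv ≈ 9130 m/s

Stage wet mass = m₀ − payload = 171,100 − 8,580 = 162,520 kg.
Stage dry mass = ε × stage wet mass = 0.082 × 162,520 = 13,326.6 kg.
Burnout mass m_f = stage dry + payload = 13,326.6 + 8,580 = 21,906.6 kg.
Rocket equation: Δv = v_e · ln(171,100/21,906.6) = 4440.0 × ln(7.81) = 4440.0 × 2.0555 ≈ 9126 m/s.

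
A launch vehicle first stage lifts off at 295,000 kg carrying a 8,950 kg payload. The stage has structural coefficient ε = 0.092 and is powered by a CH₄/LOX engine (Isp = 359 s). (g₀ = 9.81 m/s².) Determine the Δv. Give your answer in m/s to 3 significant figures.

Δv ≈ 7480 m/s

Stage wet mass = m₀ − payload = 295,000 − 8,950 = 286,050 kg.
Stage dry mass = ε × stage wet mass = 0.092 × 286,050 = 26,316.6 kg.
Burnout mass m_f = stage dry + payload = 26,316.6 + 8,950 = 35,266.6 kg.
v_e = Isp · g₀ = 359 × 9.81 = 3521.8 m/s.
From the ideal rocket equation, Δv = v_e · ln(295,000/35,266.6) = 3521.8 × ln(8.365) = 3521.8 × 2.1240 ≈ 7480 m/s.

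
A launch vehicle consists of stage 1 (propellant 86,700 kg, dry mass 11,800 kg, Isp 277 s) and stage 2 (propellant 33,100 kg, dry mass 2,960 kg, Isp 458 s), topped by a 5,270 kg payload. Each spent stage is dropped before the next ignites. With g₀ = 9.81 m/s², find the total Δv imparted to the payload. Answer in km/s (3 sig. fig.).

Δv ≈ 9.88 km/s

Ignition mass of stage 1 = 86,700+11,800 + 33,100+2,960 + 5,270 = 139,830 kg.
Stage 1: m₀ = 139,830 kg, m_f = 139,830 − 86,700 = 53,130 kg; Δv = 277×9.81×ln(2.632) = 2717.4×0.9677 ≈ 2630 m/s.
Stage 2: m₀ = 41,330 kg, m_f = 41,330 − 33,100 = 8,230 kg; Δv = 458×9.81×ln(5.022) = 4493.0×1.6138 ≈ 7251 m/s.
Total Δv = 2630 + 7251 = 9881 m/s.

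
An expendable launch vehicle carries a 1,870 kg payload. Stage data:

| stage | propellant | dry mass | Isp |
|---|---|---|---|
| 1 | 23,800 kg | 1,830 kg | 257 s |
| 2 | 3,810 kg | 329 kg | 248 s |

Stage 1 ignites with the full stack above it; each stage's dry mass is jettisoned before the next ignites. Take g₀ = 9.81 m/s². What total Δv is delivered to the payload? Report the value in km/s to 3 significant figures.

Δv ≈ 5.96 km/s

Ignition mass of stage 1 = 23,800+1,830 + 3,810+329 + 1,870 = 31,639 kg.
Stage 1: m₀ = 31,639 kg, m_f = 31,639 − 23,800 = 7,839 kg; Δv = 257×9.81×ln(4.036) = 2521.2×1.3953 ≈ 3518 m/s.
Stage 2: m₀ = 6,009 kg, m_f = 6,009 − 3,810 = 2,199 kg; Δv = 248×9.81×ln(2.733) = 2432.9×1.0053 ≈ 2446 m/s.
Total Δv = 3518 + 2446 = 5964 m/s.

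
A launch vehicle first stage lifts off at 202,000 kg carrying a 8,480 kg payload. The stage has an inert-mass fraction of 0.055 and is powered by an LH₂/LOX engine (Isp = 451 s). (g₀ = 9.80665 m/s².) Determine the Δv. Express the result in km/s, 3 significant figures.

Stage wet mass = m₀ − payload = 202,000 − 8,480 = 193,520 kg.
Stage dry mass = ε × stage wet mass = 0.055 × 193,520 = 10,643.6 kg.
Burnout mass m_f = stage dry + payload = 10,643.6 + 8,480 = 19,123.6 kg.
v_e = Isp · g₀ = 451 × 9.80665 = 4422.8 m/s.
Δv = v_e · ln(202,000/19,123.6) = 4422.8 × ln(10.56) = 4422.8 × 2.3573 ≈ 10426 m/s.

Δv ≈ 10.4 km/s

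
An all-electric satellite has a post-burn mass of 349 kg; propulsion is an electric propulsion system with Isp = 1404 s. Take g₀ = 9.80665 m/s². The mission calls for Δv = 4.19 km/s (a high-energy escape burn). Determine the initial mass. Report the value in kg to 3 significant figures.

v_e = Isp · g₀ = 1404 × 9.80665 = 13768.5 m/s.
By the Tsiolkovsky rocket equation, m₀/m_f = exp(Δv / v_e) = exp(4190 / 13768.5) = exp(0.3043) = 1.3557.
m₀ = m_f × 1.3557 = 349 × 1.3557 = 473.139 kg.

initial mass ≈ 473 kg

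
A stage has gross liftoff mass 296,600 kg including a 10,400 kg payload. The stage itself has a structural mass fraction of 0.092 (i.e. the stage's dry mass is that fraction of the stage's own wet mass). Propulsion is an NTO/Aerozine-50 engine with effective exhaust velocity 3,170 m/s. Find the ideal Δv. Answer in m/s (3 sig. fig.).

Δv ≈ 6620 m/s

Stage wet mass = m₀ − payload = 296,600 − 10,400 = 286,200 kg.
Stage dry mass = ε × stage wet mass = 0.092 × 286,200 = 26,330.4 kg.
Burnout mass m_f = stage dry + payload = 26,330.4 + 10,400 = 36,730.4 kg.
Rocket equation: Δv = v_e · ln(296,600/36,730.4) = 3170.0 × ln(8.075) = 3170.0 × 2.0888 ≈ 6621 m/s.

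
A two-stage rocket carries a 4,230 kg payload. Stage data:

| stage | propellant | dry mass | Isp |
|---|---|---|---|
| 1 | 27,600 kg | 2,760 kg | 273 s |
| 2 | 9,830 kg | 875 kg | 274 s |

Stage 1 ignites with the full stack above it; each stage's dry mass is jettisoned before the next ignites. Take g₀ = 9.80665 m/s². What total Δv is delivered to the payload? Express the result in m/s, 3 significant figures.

Ignition mass of stage 1 = 27,600+2,760 + 9,830+875 + 4,230 = 45,295 kg.
Stage 1: m₀ = 45,295 kg, m_f = 45,295 − 27,600 = 17,695 kg; Δv = 273×9.80665×ln(2.56) = 2677.2×0.9399 ≈ 2516 m/s.
Stage 2: m₀ = 14,935 kg, m_f = 14,935 − 9,830 = 5,105 kg; Δv = 274×9.80665×ln(2.926) = 2687.0×1.0735 ≈ 2884 m/s.
Total Δv = 2516 + 2884 = 5400 m/s.

Δv ≈ 5400 m/s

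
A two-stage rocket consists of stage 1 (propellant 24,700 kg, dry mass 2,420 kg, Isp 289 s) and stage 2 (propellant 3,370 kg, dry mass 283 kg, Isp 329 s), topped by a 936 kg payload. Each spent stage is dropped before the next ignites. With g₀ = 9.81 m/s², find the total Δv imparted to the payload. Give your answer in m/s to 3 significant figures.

Δv ≈ 8560 m/s

Ignition mass of stage 1 = 24,700+2,420 + 3,370+283 + 936 = 31,709 kg.
Stage 1: m₀ = 31,709 kg, m_f = 31,709 − 24,700 = 7,009 kg; Δv = 289×9.81×ln(4.524) = 2835.1×1.5094 ≈ 4279 m/s.
Stage 2: m₀ = 4,589 kg, m_f = 4,589 − 3,370 = 1,219 kg; Δv = 329×9.81×ln(3.765) = 3227.5×1.3256 ≈ 4278 m/s.
Total Δv = 4279 + 4278 = 8557 m/s.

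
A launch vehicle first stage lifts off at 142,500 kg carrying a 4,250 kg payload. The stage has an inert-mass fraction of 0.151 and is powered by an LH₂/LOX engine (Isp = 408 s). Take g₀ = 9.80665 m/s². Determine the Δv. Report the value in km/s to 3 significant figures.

Δv ≈ 6.94 km/s

Stage wet mass = m₀ − payload = 142,500 − 4,250 = 138,250 kg.
Stage dry mass = ε × stage wet mass = 0.151 × 138,250 = 20,875.8 kg.
Burnout mass m_f = stage dry + payload = 20,875.8 + 4,250 = 25,125.8 kg.
v_e = Isp · g₀ = 408 × 9.80665 = 4001.1 m/s.
By the Tsiolkovsky rocket equation, Δv = v_e · ln(142,500/25,125.8) = 4001.1 × ln(5.671) = 4001.1 × 1.7354 ≈ 6944 m/s.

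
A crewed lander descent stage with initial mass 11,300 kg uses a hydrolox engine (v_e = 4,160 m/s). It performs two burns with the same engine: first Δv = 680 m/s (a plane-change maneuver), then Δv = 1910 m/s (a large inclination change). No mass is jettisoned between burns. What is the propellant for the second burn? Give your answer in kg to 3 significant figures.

After the first burn: m = 11300 × exp(−680/4160.0) = 11300 × 0.84920 = 9,595.96 kg.
After the second burn: m = 9,595.96 × exp(−1910/4160.0) = 9,595.96 × 0.63183 = 6,063.02 kg.
Second-burn propellant = 9,595.96 − 6,063.02 = 3,532.94 kg.

propellant for the second burn ≈ 3530 kg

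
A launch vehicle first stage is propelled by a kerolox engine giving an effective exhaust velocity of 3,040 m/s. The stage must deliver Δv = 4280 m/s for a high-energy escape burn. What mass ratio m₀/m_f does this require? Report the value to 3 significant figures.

Rocket equation: m₀/m_f = exp(Δv / v_e) = exp(4280 / 3040.0) = exp(1.4079) = 4.0873.

mass ratio ≈ 4.09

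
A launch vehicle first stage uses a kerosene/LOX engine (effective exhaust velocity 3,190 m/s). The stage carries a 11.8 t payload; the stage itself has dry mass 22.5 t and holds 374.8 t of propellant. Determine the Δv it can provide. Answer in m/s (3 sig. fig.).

Δv ≈ 7910 m/s

m₀ = payload + dry + propellant = 11.8 + 22.5 + 374.8 = 409.1 t.
m_f = payload + dry = 11.8 + 22.5 = 34.3 t.
By the Tsiolkovsky rocket equation, Δv = v_e · ln(m₀/m_f) = 3190.0 × ln(11.93) = 3190.0 × 2.4788 ≈ 7907.4 m/s.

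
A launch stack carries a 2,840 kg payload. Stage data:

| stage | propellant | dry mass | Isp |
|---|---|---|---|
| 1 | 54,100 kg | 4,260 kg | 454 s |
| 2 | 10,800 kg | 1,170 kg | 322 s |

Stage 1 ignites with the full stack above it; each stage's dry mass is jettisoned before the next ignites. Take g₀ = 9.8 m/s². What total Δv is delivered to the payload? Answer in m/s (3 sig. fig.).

Δv ≈ 10100 m/s

Ignition mass of stage 1 = 54,100+4,260 + 10,800+1,170 + 2,840 = 73,170 kg.
Stage 1: m₀ = 73,170 kg, m_f = 73,170 − 54,100 = 19,070 kg; Δv = 454×9.8×ln(3.837) = 4449.2×1.3447 ≈ 5983 m/s.
Stage 2: m₀ = 14,810 kg, m_f = 14,810 − 10,800 = 4,010 kg; Δv = 322×9.8×ln(3.693) = 3155.6×1.3065 ≈ 4123 m/s.
Total Δv = 5983 + 4123 = 10106 m/s.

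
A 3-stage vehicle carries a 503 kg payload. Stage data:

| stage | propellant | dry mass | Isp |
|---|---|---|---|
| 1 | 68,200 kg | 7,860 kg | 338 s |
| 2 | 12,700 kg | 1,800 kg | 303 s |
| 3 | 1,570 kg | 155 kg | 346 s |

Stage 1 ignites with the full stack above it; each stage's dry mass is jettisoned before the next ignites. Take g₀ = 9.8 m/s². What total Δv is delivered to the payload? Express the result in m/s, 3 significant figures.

Ignition mass of stage 1 = 68,200+7,860 + 12,700+1,800 + 1,570+155 + 503 = 92,788 kg.
Stage 1: m₀ = 92,788 kg, m_f = 92,788 − 68,200 = 24,588 kg; Δv = 338×9.8×ln(3.774) = 3312.4×1.3281 ≈ 4399 m/s.
Stage 2: m₀ = 16,728 kg, m_f = 16,728 − 12,700 = 4,028 kg; Δv = 303×9.8×ln(4.153) = 2969.4×1.4238 ≈ 4228 m/s.
Stage 3: m₀ = 2,228 kg, m_f = 2,228 − 1,570 = 658 kg; Δv = 346×9.8×ln(3.386) = 3390.8×1.2197 ≈ 4136 m/s.
Total Δv = 4399 + 4228 + 4136 = 12763 m/s.

Δv ≈ 12800 m/s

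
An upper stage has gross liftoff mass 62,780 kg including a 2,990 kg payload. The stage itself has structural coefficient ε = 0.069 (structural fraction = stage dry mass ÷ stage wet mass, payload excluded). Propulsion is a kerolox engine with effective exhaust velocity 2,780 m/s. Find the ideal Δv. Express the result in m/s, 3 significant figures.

Δv ≈ 6050 m/s

Stage wet mass = m₀ − payload = 62,780 − 2,990 = 59,790 kg.
Stage dry mass = ε × stage wet mass = 0.069 × 59,790 = 4,125.51 kg.
Burnout mass m_f = stage dry + payload = 4,125.51 + 2,990 = 7,115.51 kg.
From the ideal rocket equation, Δv = v_e · ln(62,780/7,115.51) = 2780.0 × ln(8.823) = 2780.0 × 2.1774 ≈ 6053 m/s.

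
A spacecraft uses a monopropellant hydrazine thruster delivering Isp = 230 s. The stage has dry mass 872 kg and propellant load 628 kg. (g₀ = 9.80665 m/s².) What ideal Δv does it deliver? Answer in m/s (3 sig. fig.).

v_e = Isp · g₀ = 230 × 9.80665 = 2255.5 m/s.
m₀ = m_dry + m_prop = 872 + 628 = 1,500 kg.
Using Δv = v_e ln(m₀/m_f): Δv = v_e · ln(m₀/m_f) = 2255.5 × ln(1.72) = 2255.5 × 0.5424 ≈ 1223.5 m/s.

Δv ≈ 1220 m/s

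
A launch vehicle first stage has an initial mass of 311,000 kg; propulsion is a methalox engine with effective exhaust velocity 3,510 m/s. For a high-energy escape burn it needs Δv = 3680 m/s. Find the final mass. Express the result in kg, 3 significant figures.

From the ideal rocket equation, m₀/m_f = exp(Δv / v_e) = exp(3680 / 3510.0) = exp(1.0484) = 2.8532.
m_f = m₀ / 2.8532 = 311,000 / 2.8532 = 109,000 kg.

final mass ≈ 109000 kg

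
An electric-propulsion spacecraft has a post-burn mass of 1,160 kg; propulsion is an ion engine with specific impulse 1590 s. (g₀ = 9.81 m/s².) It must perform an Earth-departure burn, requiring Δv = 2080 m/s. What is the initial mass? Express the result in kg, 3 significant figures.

v_e = Isp · g₀ = 1590 × 9.81 = 15597.9 m/s.
From the ideal rocket equation, m₀/m_f = exp(Δv / v_e) = exp(2080 / 15597.9) = exp(0.1334) = 1.1427.
m₀ = m_f × 1.1427 = 1,160 × 1.1427 = 1,325.53 kg.

initial mass ≈ 1330 kg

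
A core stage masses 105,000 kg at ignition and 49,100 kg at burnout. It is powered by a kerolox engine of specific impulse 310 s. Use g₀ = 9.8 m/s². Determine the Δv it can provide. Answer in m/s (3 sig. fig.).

Δv ≈ 2310 m/s

v_e = Isp · g₀ = 310 × 9.8 = 3038.0 m/s.
Using Δv = v_e ln(m₀/m_f): Δv = v_e · ln(m₀/m_f) = 3038.0 × ln(2.138) = 3038.0 × 0.7601 ≈ 2309.2 m/s.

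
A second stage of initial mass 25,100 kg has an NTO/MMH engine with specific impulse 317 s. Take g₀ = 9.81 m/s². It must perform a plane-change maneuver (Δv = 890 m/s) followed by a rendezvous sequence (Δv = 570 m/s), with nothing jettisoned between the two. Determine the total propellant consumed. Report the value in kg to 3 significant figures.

v_e = Isp · g₀ = 317 × 9.81 = 3109.8 m/s.
After the first burn: m = 25100 × exp(−890/3109.8) = 25100 × 0.75112 = 18,853.1 kg.
After the second burn: m = 18,853.1 × exp(−570/3109.8) = 18,853.1 × 0.83252 = 15,695.6 kg.
Total propellant = m₀ − m_final = 25100 − 15,695.6 = 9,404.4 kg.

total propellant consumed ≈ 9400 kg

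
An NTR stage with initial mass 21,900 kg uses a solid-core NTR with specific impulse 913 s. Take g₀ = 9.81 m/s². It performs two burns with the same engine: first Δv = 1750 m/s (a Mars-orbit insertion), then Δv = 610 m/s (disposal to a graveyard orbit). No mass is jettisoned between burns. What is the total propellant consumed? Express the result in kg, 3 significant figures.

total propellant consumed ≈ 5070 kg

v_e = Isp · g₀ = 913 × 9.81 = 8956.5 m/s.
After the first burn: m = 21900 × exp(−1750/8956.5) = 21900 × 0.82252 = 18,013.2 kg.
After the second burn: m = 18,013.2 × exp(−610/8956.5) = 18,013.2 × 0.93416 = 16,827.2 kg.
Total propellant = m₀ − m_final = 21900 − 16,827.2 = 5,072.8 kg.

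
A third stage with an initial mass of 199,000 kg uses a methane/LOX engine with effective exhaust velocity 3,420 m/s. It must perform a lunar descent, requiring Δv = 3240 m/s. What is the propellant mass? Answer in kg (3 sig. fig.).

m₀/m_f = exp(Δv / v_e) = exp(3240 / 3420.0) = exp(0.9474) = 2.5789.
m_f = 199,000 / 2.5789 = 77,164.7 kg, so propellant = m₀ − m_f = 199,000 − 77,164.7 = 121,835.3 kg.

propellant mass ≈ 122000 kg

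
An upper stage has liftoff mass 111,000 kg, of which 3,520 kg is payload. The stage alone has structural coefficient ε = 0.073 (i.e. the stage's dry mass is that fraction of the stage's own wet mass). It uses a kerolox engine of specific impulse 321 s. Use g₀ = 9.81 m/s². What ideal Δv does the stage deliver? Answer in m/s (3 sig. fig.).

Stage wet mass = m₀ − payload = 111,000 − 3,520 = 107,480 kg.
Stage dry mass = ε × stage wet mass = 0.073 × 107,480 = 7,846.04 kg.
Burnout mass m_f = stage dry + payload = 7,846.04 + 3,520 = 11,366.04 kg.
v_e = Isp · g₀ = 321 × 9.81 = 3149.0 m/s.
Δv = v_e · ln(111,000/11,366.04) = 3149.0 × ln(9.766) = 3149.0 × 2.2789 ≈ 7176 m/s.

Δv ≈ 7180 m/s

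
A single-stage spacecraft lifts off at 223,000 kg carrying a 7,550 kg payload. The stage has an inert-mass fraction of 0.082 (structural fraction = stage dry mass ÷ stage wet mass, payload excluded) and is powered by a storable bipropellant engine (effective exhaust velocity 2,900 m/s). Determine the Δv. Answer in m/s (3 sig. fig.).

Stage wet mass = m₀ − payload = 223,000 − 7,550 = 215,450 kg.
Stage dry mass = ε × stage wet mass = 0.082 × 215,450 = 17,666.9 kg.
Burnout mass m_f = stage dry + payload = 17,666.9 + 7,550 = 25,216.9 kg.
Δv = v_e · ln(223,000/25,216.9) = 2900.0 × ln(8.843) = 2900.0 × 2.1797 ≈ 6321 m/s.

Δv ≈ 6320 m/s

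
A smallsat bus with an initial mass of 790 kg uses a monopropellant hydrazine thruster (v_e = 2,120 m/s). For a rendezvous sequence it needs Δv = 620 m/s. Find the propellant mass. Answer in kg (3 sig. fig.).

Rocket equation: m₀/m_f = exp(Δv / v_e) = exp(620 / 2120.0) = exp(0.2925) = 1.3397.
m_f = 790 / 1.3397 = 589.684 kg, so propellant = m₀ − m_f = 790 − 589.684 = 200.316 kg.

propellant mass ≈ 200 kg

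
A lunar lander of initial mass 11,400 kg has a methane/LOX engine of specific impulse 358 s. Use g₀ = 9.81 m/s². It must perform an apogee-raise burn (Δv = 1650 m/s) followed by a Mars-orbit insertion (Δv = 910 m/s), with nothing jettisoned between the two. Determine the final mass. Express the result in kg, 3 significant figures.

v_e = Isp · g₀ = 358 × 9.81 = 3512.0 m/s.
After the first burn: m = 11400 × exp(−1650/3512.0) = 11400 × 0.62511 = 7,126.25 kg.
After the second burn: m = 7,126.25 × exp(−910/3512.0) = 7,126.25 × 0.77174 = 5,499.61 kg.

final mass ≈ 5500 kg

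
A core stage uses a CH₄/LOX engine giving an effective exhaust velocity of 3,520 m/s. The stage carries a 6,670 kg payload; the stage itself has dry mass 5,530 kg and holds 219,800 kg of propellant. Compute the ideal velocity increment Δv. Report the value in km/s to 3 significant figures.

Δv ≈ 10.4 km/s

m₀ = payload + dry + propellant = 6,670 + 5,530 + 219,800 = 232,000 kg.
m_f = payload + dry = 6,670 + 5,530 = 12,200 kg.
Rocket equation: Δv = v_e · ln(m₀/m_f) = 3520.0 × ln(19.02) = 3520.0 × 2.9453 ≈ 10367.5 m/s.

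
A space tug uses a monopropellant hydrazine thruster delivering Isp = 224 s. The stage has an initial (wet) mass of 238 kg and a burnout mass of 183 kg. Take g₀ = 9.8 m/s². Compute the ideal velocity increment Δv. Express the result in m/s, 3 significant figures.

v_e = Isp · g₀ = 224 × 9.8 = 2195.2 m/s.
Using Δv = v_e ln(m₀/m_f): Δv = v_e · ln(m₀/m_f) = 2195.2 × ln(1.301) = 2195.2 × 0.2628 ≈ 576.9 m/s.

Δv ≈ 577 m/s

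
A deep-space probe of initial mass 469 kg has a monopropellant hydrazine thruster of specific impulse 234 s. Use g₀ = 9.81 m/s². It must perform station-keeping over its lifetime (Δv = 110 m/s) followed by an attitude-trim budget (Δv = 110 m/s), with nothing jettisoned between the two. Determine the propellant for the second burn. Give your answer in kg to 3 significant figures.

propellant for the second burn ≈ 20.9 kg

v_e = Isp · g₀ = 234 × 9.81 = 2295.5 m/s.
After the first burn: m = 469 × exp(−110/2295.5) = 469 × 0.95321 = 447.055 kg.
After the second burn: m = 447.055 × exp(−110/2295.5) = 447.055 × 0.95321 = 426.137 kg.
Second-burn propellant = 447.055 − 426.137 = 20.918 kg.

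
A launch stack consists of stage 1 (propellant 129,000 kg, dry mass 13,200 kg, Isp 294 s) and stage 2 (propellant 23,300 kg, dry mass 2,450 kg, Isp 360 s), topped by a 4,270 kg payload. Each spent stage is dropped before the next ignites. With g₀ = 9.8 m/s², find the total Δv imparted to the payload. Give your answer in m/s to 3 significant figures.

Δv ≈ 9260 m/s

Ignition mass of stage 1 = 129,000+13,200 + 23,300+2,450 + 4,270 = 172,220 kg.
Stage 1: m₀ = 172,220 kg, m_f = 172,220 − 129,000 = 43,220 kg; Δv = 294×9.8×ln(3.985) = 2881.2×1.3825 ≈ 3983 m/s.
Stage 2: m₀ = 30,020 kg, m_f = 30,020 − 23,300 = 6,720 kg; Δv = 360×9.8×ln(4.467) = 3528.0×1.4968 ≈ 5281 m/s.
Total Δv = 3983 + 5281 = 9264 m/s.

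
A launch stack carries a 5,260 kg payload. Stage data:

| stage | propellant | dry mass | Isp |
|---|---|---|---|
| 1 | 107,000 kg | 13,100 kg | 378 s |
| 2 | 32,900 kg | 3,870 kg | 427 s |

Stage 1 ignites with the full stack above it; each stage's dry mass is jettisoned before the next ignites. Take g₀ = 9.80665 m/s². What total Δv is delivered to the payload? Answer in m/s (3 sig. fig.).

Δv ≈ 10400 m/s

Ignition mass of stage 1 = 107,000+13,100 + 32,900+3,870 + 5,260 = 162,130 kg.
Stage 1: m₀ = 162,130 kg, m_f = 162,130 − 107,000 = 55,130 kg; Δv = 378×9.80665×ln(2.941) = 3706.9×1.0787 ≈ 3999 m/s.
Stage 2: m₀ = 42,030 kg, m_f = 42,030 − 32,900 = 9,130 kg; Δv = 427×9.80665×ln(4.604) = 4187.4×1.5268 ≈ 6393 m/s.
Total Δv = 3999 + 6393 = 10392 m/s.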